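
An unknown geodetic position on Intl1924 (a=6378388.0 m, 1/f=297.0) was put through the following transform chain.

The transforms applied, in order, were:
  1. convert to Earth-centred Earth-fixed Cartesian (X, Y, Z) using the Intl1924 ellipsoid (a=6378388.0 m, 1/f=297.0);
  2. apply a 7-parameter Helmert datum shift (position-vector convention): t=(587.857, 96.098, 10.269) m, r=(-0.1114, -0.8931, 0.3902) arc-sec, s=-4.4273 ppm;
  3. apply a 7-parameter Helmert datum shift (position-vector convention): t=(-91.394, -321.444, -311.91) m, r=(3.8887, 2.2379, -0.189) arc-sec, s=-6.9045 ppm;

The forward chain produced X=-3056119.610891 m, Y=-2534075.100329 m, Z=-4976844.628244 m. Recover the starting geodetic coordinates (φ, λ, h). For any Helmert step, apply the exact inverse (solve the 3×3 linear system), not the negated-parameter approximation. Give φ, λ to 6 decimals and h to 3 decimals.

φ=-51.604880°, λ=-140.340957°, h=1093.832 m

start: X=-3056119.6109, Y=-2534075.1003, Z=-4976844.6282 m
→ Helmert⁻¹: X=-3055993.0018, Y=-2533867.7736, Z=-4976552.4645
→ Helmert⁻¹: X=-3056620.7328, Y=-2533966.6202, Z=-4976572.9001
→ geod (Bowring, a=6378388.000): φ=-51.60488000°, λ=-140.34095700°, h=1093.8320 m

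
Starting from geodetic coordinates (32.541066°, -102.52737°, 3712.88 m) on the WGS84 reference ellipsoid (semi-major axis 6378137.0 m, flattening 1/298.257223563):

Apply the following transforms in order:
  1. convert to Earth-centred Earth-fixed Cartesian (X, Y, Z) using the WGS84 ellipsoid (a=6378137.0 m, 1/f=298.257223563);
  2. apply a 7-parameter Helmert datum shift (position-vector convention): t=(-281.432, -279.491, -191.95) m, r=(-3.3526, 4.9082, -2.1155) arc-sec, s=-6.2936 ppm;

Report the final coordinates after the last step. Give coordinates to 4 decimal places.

X=-1168318.6709 m, Y=-5257125.3738 m, Z=3413060.1231 m

start: φ=32.541066°, λ=-102.527370°, h=3712.880 m
→ ECEF (a=6378137.000, f=1/298.257223563): X=-1168071.8919, Y=-5256946.4246, Z=3413160.3142
→ Helmert 7p (PV): X=-1168318.6709, Y=-5257125.3738, Z=3413060.1231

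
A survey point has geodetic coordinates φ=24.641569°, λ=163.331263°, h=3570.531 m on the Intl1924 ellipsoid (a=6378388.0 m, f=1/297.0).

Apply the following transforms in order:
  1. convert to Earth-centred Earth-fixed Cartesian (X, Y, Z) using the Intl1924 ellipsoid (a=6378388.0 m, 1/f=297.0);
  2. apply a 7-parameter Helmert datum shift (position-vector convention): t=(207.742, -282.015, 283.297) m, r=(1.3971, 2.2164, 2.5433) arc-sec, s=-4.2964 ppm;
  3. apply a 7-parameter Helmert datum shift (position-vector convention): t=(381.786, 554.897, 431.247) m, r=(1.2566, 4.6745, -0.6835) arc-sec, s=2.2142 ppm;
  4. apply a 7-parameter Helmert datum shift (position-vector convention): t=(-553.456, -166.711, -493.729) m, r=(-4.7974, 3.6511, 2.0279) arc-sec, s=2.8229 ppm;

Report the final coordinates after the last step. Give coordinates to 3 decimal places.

X=-5560136.928 m, Y=1664885.406 m, Z=2645052.207 m

start: φ=24.641569°, λ=163.331263°, h=3570.531 m
→ ECEF (a=6378388.000, f=1/297.0): X=-5560272.6867, Y=1664855.2927, Z=2644562.5765
→ Helmert 7p (PV): X=-5560033.1668, Y=1664479.6530, Z=2644905.5351
→ Helmert 7p (PV): X=-5559598.2356, Y=1665040.5466, Z=2645478.7840
→ Helmert 7p (PV): X=-5560136.9279, Y=1664885.4062, Z=2645052.2074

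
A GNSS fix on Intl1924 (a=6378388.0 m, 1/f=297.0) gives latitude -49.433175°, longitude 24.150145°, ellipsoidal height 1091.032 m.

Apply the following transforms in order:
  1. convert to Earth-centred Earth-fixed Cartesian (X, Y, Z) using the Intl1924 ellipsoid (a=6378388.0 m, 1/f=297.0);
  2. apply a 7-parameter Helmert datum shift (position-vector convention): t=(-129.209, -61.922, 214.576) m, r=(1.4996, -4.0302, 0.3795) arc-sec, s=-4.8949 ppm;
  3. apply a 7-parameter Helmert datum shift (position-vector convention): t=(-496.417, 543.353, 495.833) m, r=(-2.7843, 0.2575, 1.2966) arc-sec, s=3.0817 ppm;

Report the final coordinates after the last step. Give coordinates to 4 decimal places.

start: φ=-49.433175°, λ=24.150145°, h=1091.032 m
→ ECEF (a=6378388.000, f=1/297.0): X=3793041.2231, Y=1700694.7985, Z=-4822947.4473
→ Helmert 7p (PV): X=3792984.5535, Y=1700666.5944, Z=-4822622.7873
→ Helmert 7p (PV): X=3792483.1142, Y=1701173.9323, Z=-4822169.5081

X=3792483.1142 m, Y=1701173.9323 m, Z=-4822169.5081 m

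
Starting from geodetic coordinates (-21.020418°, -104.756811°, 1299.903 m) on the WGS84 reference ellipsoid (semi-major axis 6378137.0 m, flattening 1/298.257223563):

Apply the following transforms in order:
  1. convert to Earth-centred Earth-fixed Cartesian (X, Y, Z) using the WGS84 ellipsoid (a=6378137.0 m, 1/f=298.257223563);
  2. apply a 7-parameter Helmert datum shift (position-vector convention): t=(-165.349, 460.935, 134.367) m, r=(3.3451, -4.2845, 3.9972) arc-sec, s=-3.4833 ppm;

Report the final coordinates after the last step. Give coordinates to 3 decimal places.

start: φ=-21.020418°, λ=-104.756811°, h=1299.903 m
→ ECEF (a=6378137.000, f=1/298.257223563): X=-1517467.8191, Y=-5760964.9571, Z=-2273971.6242
→ Helmert 7p (PV): X=-1517469.0067, Y=-5760476.4838, Z=-2273954.2849

X=-1517469.007 m, Y=-5760476.484 m, Z=-2273954.285 m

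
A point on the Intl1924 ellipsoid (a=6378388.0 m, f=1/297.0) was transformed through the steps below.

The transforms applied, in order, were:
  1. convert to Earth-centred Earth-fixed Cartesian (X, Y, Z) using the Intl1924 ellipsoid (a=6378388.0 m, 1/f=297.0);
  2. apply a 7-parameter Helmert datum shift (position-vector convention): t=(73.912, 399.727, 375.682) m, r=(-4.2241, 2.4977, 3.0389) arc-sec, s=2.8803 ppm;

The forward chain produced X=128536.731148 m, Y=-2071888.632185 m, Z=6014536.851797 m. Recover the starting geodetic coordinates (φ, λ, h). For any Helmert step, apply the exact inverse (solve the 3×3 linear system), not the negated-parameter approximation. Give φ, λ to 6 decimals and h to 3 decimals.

φ=71.071529°, λ=-86.455788°, h=3262.115 m

start: X=128536.7311, Y=-2071888.6322, Z=6014536.8518 m
→ Helmert⁻¹: X=128359.0904, Y=-2072407.4444, Z=6014102.9607
→ geod (Bowring, a=6378388.000): φ=71.07152900°, λ=-86.45578800°, h=3262.1150 m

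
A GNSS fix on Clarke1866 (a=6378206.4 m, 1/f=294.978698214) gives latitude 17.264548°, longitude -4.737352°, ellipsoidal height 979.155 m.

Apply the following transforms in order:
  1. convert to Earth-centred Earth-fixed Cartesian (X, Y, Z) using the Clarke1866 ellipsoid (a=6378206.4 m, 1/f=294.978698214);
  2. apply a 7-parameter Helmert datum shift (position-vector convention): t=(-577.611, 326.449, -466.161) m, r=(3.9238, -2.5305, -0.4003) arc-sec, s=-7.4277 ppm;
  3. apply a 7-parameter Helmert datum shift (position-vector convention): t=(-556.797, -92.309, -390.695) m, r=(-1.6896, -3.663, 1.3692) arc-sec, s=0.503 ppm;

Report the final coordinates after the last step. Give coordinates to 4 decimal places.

start: φ=17.264548°, λ=-4.737352°, h=979.155 m
→ ECEF (a=6378206.400, f=1/294.978698214): X=6072768.2105, Y=-503258.3353, Z=1880988.5347
→ Helmert 7p (PV): X=6072121.4399, Y=-502975.7156, Z=1880573.3303
→ Helmert 7p (PV): X=6071537.6394, Y=-503012.5659, Z=1880295.5345

X=6071537.6394 m, Y=-503012.5659 m, Z=1880295.5345 m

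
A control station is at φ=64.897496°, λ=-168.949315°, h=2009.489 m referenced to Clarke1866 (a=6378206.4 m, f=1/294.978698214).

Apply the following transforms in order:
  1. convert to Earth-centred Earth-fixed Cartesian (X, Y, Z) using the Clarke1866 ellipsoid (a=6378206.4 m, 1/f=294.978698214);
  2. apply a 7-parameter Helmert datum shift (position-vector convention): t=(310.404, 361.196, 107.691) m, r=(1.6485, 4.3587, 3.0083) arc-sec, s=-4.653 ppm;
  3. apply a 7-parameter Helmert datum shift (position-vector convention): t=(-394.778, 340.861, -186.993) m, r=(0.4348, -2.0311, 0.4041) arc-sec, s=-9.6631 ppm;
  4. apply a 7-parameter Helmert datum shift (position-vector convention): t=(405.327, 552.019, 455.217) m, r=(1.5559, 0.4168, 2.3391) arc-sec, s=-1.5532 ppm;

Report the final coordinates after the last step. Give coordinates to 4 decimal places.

start: φ=64.897496°, λ=-168.949315°, h=2009.489 m
→ ECEF (a=6378206.400, f=1/294.978698214): X=-2663949.1199, Y=-520265.2982, Z=5754499.0054
→ Helmert 7p (PV): X=-2663497.1317, Y=-519986.5246, Z=5754632.0559
→ Helmert 7p (PV): X=-2663921.8189, Y=-519657.9875, Z=5754362.1319
→ Helmert 7p (PV): X=-2663494.8334, Y=-519178.7772, Z=5754809.8743

X=-2663494.8334 m, Y=-519178.7772 m, Z=5754809.8743 m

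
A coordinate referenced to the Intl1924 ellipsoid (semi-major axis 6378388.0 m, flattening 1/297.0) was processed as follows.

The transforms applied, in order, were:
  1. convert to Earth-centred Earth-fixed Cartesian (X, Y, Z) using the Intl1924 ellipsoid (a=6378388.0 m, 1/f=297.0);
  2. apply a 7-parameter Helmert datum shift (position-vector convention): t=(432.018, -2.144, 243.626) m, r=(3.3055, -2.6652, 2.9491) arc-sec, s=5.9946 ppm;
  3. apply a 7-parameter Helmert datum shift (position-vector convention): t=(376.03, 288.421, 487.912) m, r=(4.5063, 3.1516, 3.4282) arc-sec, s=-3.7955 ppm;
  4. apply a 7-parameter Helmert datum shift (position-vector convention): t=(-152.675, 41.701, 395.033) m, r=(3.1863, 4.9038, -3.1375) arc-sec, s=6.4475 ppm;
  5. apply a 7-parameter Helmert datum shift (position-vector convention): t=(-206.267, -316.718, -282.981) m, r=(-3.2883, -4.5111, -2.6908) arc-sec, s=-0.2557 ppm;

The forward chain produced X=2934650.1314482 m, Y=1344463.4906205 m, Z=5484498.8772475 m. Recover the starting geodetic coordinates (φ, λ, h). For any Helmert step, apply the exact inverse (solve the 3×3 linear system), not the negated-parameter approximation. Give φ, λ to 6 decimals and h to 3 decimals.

start: X=2934650.1314, Y=1344463.4906, Z=5484498.8772 m
→ Helmert⁻¹: X=2934959.5600, Y=1344731.4017, Z=5484740.5098
→ Helmert⁻¹: X=2934942.4683, Y=1344810.3946, Z=5484359.1187
→ Helmert⁻¹: X=2934516.1335, Y=1344598.1118, Z=5483907.4828
→ Helmert⁻¹: X=2934156.6067, Y=1344638.1210, Z=5483571.5231
→ geod (Bowring, a=6378388.000): φ=59.68791600°, λ=24.62060100°, h=513.3730 m

φ=59.687916°, λ=24.620601°, h=513.373 m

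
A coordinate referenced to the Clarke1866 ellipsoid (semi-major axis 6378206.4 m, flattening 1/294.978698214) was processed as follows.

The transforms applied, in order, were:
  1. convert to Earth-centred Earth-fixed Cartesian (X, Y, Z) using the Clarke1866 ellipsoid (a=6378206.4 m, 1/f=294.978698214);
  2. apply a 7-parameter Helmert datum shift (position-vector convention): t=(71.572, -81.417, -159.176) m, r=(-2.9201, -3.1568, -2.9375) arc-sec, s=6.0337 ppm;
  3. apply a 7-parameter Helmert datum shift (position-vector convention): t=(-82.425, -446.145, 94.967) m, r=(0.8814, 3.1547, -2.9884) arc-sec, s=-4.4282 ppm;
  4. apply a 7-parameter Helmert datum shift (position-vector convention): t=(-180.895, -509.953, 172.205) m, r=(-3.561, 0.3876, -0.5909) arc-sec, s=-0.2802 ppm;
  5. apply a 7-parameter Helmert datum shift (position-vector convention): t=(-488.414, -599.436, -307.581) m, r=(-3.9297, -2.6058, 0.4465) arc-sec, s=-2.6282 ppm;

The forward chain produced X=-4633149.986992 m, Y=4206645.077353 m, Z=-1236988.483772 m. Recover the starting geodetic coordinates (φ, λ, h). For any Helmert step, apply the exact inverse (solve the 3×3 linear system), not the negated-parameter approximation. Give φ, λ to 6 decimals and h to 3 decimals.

start: X=-4633149.9870, Y=4206645.0774, Z=-1236988.4838 m
→ Helmert⁻¹: X=-4632680.2627, Y=4207289.1575, Z=-1236545.4710
→ Helmert⁻¹: X=-4632510.3963, Y=4207808.3684, Z=-1236654.0831
→ Helmert⁻¹: X=-4632490.5370, Y=4208200.7469, Z=-1236843.3602
→ Helmert⁻¹: X=-4632613.0133, Y=4208208.3035, Z=-1236546.2464
→ geod (Bowring, a=6378206.400): φ=-11.25049700°, λ=137.74838100°, h=2199.8240 m

φ=-11.250497°, λ=137.748381°, h=2199.824 m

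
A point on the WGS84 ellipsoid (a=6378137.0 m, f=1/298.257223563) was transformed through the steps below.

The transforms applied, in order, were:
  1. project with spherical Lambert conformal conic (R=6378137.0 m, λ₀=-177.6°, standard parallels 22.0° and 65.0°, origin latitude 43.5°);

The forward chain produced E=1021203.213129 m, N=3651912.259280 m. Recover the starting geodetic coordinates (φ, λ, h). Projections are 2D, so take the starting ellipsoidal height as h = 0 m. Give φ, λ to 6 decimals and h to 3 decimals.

start: E=1021203.2131, N=3651912.2593 m
→ lcc⁻¹: φ=74.98575600°, λ=-145.42240400°

φ=74.985756°, λ=-145.422404°, h=0.000 m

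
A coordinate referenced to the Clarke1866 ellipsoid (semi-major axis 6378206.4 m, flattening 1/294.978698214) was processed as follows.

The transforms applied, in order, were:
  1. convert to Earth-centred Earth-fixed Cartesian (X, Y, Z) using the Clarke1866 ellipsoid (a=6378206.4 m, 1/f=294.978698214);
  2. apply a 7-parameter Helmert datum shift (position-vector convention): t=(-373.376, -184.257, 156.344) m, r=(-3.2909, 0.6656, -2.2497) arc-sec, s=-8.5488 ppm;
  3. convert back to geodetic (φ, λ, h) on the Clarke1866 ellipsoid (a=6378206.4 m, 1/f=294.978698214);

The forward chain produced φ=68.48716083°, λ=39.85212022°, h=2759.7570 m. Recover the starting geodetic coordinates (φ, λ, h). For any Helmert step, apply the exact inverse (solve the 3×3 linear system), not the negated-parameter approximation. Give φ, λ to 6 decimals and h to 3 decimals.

φ=68.483996°, λ=39.848888°, h=2817.310 m

start: φ=68.487161°, λ=39.852120°, h=2759.757 m
→ ECEF (a=6378206.400, f=1/294.978698214): X=1801674.1394, Y=1503877.0302, Z=5913614.6434
→ Helmert⁻¹: X=1802027.4344, Y=1503999.4508, Z=5913538.6637
→ geod (Bowring, a=6378206.400): φ=68.48399600°, λ=39.84888800°, h=2817.3100 m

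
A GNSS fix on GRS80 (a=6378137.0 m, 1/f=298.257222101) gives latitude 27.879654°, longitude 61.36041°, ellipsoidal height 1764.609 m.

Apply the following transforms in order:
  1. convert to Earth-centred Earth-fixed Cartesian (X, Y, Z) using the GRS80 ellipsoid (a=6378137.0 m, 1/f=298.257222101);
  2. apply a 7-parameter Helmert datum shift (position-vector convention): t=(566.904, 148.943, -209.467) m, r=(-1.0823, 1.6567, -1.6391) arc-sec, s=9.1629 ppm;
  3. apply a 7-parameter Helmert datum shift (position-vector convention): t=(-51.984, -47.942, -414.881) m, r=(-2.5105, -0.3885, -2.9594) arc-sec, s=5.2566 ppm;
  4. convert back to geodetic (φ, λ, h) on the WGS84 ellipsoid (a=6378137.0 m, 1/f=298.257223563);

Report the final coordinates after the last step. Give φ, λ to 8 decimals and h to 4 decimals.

start: φ=27.879654°, λ=61.360410°, h=1764.609 m
→ ECEF (a=6378137.000, f=1/298.257222101): X=2704934.2093, Y=4953054.0463, Z=2965548.3853
→ Helmert 7p (PV): X=2705589.0778, Y=4953242.4392, Z=2965318.3758
→ Helmert 7p (PV): X=2705616.7982, Y=4953217.8074, Z=2964863.8908
→ geod (Bowring, a=6378137.000): φ=27.87220922°, λ=61.35512521°, h=1860.8370 m

φ=27.87220922°, λ=61.35512521°, h=1860.8370 m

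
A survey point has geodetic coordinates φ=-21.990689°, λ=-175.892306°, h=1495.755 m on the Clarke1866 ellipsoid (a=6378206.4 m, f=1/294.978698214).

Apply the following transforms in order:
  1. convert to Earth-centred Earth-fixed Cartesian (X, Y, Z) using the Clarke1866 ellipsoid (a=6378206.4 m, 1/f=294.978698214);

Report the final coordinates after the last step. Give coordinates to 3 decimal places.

X=-5903150.414 m, Y=-423939.872 m, Z=-2373877.734 m

start: φ=-21.990689°, λ=-175.892306°, h=1495.755 m
→ ECEF (a=6378206.400, f=1/294.978698214): X=-5903150.4142, Y=-423939.8721, Z=-2373877.7338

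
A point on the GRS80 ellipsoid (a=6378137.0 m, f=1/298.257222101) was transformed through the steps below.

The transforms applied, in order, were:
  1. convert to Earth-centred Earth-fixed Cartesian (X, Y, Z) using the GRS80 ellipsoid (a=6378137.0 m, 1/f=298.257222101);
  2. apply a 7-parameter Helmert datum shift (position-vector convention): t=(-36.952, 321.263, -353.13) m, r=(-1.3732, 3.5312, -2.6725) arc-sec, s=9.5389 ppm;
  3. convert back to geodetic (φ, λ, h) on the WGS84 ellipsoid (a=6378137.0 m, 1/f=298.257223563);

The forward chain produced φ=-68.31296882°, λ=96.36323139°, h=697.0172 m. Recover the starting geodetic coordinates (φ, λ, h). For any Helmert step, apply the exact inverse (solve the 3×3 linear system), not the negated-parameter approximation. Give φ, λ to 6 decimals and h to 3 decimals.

start: φ=-68.312969°, λ=96.363231°, h=697.017 m
→ ECEF (a=6378137.000, f=1/298.257223563): X=-262010.7876, Y=2349488.7915, Z=-5904728.9430
→ Helmert⁻¹: X=-261900.6940, Y=2349181.0346, Z=-5904308.3363
→ geod (Bowring, a=6378137.000): φ=-68.31422500°, λ=96.36140600°, h=188.6490 m

φ=-68.314225°, λ=96.361406°, h=188.649 m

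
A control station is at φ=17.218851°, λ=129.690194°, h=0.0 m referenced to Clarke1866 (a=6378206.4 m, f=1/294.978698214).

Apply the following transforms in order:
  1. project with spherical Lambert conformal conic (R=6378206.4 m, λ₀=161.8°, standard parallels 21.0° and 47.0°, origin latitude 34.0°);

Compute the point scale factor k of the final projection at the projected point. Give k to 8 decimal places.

start: φ=17.218851°, λ=129.690194°, h=0.000 m
→ into lcc (λ₀=161.8°): φ=17.21885100°, λ−λ₀=-32.10980600°
scale k = 1.01667187

1.01667187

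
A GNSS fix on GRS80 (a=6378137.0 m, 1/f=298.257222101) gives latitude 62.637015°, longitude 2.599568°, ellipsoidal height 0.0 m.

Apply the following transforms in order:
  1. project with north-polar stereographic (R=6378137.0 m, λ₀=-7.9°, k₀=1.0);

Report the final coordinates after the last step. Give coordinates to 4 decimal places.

start: φ=62.637015°, λ=2.599568°, h=0.000 m
→ stereo (R=6378137.0, λ₀=-7.9°): E=565869.2010, N=-3053285.4707

E=565869.2010 m, N=-3053285.4707 m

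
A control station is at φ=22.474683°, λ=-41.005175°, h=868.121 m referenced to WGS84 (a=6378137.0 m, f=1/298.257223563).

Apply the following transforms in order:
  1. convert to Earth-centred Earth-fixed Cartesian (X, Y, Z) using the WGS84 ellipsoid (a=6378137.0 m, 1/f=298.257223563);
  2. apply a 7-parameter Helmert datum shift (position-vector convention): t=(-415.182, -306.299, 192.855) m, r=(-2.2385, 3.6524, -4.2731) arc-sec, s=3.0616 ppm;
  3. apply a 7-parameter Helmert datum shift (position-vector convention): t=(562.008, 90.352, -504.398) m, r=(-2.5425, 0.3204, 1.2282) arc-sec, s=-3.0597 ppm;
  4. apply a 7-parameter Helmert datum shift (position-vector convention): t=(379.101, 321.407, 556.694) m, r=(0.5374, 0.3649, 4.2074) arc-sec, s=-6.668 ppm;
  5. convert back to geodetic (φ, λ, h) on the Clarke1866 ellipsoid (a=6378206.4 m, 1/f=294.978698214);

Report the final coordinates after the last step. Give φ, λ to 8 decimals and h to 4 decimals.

φ=22.47697568°, λ=-41.00003609°, h=1187.4030 m

start: φ=22.474683°, λ=-41.005175°, h=868.121 m
→ ECEF (a=6378137.000, f=1/298.257223563): X=4450471.2651, Y=-3869441.4258, Z=2423398.4822
→ Helmert 7p (PV): X=4450032.4589, Y=-3869825.4701, Z=2423561.9439
→ Helmert 7p (PV): X=4450607.6585, Y=-3869666.9064, Z=2423090.9190
→ Helmert 7p (PV): X=4451040.3026, Y=-3869235.2264, Z=2423613.5004
→ geod (Bowring, a=6378206.400): φ=22.47697568°, λ=-41.00003609°, h=1187.4030 m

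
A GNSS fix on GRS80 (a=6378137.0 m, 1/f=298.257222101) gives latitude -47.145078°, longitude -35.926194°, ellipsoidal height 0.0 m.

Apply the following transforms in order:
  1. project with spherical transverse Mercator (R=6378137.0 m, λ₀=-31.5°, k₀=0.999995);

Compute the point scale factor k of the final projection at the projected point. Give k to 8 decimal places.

1.00137545

start: φ=-47.145078°, λ=-35.926194°, h=0.000 m
→ into tm (λ₀=-31.5°): φ=-47.14507800°, λ−λ₀=-4.42619400°
scale k = 1.00137545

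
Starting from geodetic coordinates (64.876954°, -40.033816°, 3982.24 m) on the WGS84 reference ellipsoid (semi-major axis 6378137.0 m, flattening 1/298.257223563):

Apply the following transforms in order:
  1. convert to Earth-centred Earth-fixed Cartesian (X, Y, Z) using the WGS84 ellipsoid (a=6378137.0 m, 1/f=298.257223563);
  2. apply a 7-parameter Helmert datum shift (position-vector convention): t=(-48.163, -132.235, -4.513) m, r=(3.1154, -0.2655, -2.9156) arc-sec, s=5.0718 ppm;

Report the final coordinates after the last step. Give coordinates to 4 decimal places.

start: φ=64.876954°, λ=-40.033816°, h=3982.240 m
→ ECEF (a=6378137.000, f=1/298.257223563): X=2080370.2695, Y=-1747731.3030, Z=5755504.2746
→ Helmert 7p (PV): X=2080300.5446, Y=-1747988.7398, Z=5755505.2326

X=2080300.5446 m, Y=-1747988.7398 m, Z=5755505.2326 m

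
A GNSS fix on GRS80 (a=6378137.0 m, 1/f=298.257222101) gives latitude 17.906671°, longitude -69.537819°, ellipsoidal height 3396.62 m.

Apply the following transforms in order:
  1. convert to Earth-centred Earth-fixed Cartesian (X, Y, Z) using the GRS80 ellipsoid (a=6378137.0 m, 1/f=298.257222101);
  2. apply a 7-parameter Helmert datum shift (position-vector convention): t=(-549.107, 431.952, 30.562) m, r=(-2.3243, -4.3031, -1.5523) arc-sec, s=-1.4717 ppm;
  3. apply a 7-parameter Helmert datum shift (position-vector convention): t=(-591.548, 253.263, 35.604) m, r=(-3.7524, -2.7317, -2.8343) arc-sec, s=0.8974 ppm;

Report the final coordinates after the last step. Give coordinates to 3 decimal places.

start: φ=17.906671°, λ=-69.537819°, h=3396.620 m
→ ECEF (a=6378137.000, f=1/298.257222101): X=2123517.3217, Y=-5691053.8744, Z=1949602.1567
→ Helmert 7p (PV): X=2122881.5875, Y=-5690607.5589, Z=1949738.2799
→ Helmert 7p (PV): X=2122187.9278, Y=-5690353.1034, Z=1949907.2728

X=2122187.928 m, Y=-5690353.103 m, Z=1949907.273 m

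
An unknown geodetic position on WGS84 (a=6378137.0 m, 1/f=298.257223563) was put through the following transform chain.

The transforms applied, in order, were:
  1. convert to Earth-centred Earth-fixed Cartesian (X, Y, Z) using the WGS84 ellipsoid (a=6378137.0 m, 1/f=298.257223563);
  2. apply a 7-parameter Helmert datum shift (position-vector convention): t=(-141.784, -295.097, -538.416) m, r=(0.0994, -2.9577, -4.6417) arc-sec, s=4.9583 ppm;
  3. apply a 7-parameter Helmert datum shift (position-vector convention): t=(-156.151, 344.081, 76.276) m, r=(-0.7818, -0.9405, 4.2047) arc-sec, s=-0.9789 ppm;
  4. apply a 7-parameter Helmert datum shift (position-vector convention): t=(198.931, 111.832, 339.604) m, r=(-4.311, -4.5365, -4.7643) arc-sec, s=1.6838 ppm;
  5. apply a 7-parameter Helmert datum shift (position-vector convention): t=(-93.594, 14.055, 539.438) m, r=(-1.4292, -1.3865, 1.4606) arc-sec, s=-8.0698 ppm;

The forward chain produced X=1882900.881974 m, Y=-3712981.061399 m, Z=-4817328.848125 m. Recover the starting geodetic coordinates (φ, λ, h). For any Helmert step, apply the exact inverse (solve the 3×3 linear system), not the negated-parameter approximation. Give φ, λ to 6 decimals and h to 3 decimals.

start: X=1882900.8820, Y=-3712981.0614, Z=-4817328.8481 m
→ Helmert⁻¹: X=1882950.9930, Y=-3713005.0300, Z=-4817945.5500
→ Helmert⁻¹: X=1882728.6801, Y=-3712966.4166, Z=-4818396.0511
→ Helmert⁻¹: X=1882789.0074, Y=-3713334.2497, Z=-4818499.7034
→ Helmert⁻¹: X=1882935.9243, Y=-3712980.6914, Z=-4817962.6093
→ geod (Bowring, a=6378137.000): φ=-49.36042100°, λ=-63.10941000°, h=1584.0200 m

φ=-49.360421°, λ=-63.109410°, h=1584.020 m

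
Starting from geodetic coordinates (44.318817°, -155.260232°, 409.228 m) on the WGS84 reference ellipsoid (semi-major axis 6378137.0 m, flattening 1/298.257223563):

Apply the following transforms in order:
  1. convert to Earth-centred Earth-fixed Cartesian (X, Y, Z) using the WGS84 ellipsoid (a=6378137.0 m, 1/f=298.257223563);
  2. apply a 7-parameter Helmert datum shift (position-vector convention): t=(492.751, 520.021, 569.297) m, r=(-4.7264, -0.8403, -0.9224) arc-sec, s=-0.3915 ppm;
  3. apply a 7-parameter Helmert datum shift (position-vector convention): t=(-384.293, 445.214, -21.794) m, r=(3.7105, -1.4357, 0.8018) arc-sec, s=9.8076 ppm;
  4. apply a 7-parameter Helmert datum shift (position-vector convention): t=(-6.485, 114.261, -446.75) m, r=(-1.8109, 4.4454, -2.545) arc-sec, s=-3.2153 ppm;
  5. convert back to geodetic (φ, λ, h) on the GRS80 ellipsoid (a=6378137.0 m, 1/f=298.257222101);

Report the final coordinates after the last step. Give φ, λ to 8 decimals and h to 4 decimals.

φ=44.32376274°, λ=-155.27317509°, h=130.0496 m

start: φ=44.318817°, λ=-155.260232°, h=409.228 m
→ ECEF (a=6378137.000, f=1/298.257223563): X=-4151545.6688, Y=-1912989.8846, Z=4433791.8679
→ Helmert 7p (PV): X=-4151077.9100, Y=-1912348.9524, Z=4434386.3508
→ Helmert 7p (PV): X=-4151526.3470, Y=-1912018.4014, Z=4434344.7522
→ Helmert 7p (PV): X=-4151447.5067, Y=-1911807.8380, Z=4433990.0039
→ geod (Bowring, a=6378137.000): φ=44.32376274°, λ=-155.27317509°, h=130.0496 m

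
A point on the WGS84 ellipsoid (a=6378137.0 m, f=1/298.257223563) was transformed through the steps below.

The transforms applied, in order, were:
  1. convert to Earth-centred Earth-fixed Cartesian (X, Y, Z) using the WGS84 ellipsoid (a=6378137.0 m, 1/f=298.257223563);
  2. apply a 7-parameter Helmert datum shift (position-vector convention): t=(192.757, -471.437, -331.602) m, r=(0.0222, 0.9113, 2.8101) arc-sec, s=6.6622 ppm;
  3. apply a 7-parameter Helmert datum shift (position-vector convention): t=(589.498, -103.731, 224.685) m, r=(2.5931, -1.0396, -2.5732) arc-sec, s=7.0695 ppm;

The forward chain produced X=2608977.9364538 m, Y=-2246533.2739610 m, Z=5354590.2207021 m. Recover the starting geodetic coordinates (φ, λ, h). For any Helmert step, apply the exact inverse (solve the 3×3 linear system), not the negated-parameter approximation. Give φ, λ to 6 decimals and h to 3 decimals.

start: X=2608977.9365, Y=-2246533.2740, Z=5354590.2207 m
→ Helmert⁻¹: X=2608425.0084, Y=-2246313.8080, Z=5354342.7765
→ Helmert⁻¹: X=2608160.6205, Y=-2245862.3655, Z=5354650.4697
→ geod (Bowring, a=6378137.000): φ=57.44265600°, λ=-40.73142900°, h=2446.3190 m

φ=57.442656°, λ=-40.731429°, h=2446.319 m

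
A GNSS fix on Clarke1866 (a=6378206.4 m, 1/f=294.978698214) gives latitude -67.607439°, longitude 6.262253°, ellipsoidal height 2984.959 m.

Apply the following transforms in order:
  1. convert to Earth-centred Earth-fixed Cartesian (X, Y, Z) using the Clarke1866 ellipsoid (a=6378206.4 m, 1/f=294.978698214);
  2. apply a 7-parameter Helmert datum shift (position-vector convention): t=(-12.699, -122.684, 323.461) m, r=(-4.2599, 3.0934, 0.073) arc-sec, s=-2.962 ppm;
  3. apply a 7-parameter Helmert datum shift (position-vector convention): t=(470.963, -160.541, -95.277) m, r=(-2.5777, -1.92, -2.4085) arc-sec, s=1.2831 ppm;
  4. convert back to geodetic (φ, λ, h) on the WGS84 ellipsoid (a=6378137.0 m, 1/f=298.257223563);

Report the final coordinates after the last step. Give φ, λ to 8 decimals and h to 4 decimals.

φ=-67.60216395°, λ=6.24934948°, h=2791.3641 m

start: φ=-67.607439°, λ=6.262253°, h=2984.959 m
→ ECEF (a=6378206.400, f=1/294.978698214): X=2423430.1117, Y=265933.2541, Z=-5877124.5640
→ Helmert 7p (PV): X=2423322.0001, Y=265689.2627, Z=-5876825.5318
→ Helmert 7p (PV): X=2423853.8789, Y=265427.3231, Z=-5876909.1124
→ geod (Bowring, a=6378137.000): φ=-67.60216395°, λ=6.24934948°, h=2791.3641 m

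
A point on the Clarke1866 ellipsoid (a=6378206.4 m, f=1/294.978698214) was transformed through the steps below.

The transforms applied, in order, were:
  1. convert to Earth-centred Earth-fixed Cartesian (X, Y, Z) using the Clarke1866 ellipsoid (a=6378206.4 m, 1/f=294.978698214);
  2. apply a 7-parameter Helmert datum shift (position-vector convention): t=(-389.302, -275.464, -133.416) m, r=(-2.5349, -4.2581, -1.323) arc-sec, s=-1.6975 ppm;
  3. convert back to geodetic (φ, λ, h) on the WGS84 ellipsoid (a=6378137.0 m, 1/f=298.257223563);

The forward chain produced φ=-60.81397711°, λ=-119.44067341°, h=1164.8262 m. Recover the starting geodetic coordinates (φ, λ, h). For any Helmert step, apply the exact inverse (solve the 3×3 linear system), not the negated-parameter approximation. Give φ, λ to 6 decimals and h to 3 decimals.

start: φ=-60.813977°, λ=-119.440673°, h=1164.826 m
→ ECEF (a=6378137.000, f=1/298.257223563): X=-1532964.5071, Y=-2716063.6767, Z=-5546280.9655
→ Helmert⁻¹: X=-1532674.8818, Y=-2715734.4937, Z=-5546158.6990
→ geod (Bowring, a=6378206.400): φ=-60.81862400°, λ=-119.43901200°, h=960.6810 m

φ=-60.818624°, λ=-119.439012°, h=960.681 m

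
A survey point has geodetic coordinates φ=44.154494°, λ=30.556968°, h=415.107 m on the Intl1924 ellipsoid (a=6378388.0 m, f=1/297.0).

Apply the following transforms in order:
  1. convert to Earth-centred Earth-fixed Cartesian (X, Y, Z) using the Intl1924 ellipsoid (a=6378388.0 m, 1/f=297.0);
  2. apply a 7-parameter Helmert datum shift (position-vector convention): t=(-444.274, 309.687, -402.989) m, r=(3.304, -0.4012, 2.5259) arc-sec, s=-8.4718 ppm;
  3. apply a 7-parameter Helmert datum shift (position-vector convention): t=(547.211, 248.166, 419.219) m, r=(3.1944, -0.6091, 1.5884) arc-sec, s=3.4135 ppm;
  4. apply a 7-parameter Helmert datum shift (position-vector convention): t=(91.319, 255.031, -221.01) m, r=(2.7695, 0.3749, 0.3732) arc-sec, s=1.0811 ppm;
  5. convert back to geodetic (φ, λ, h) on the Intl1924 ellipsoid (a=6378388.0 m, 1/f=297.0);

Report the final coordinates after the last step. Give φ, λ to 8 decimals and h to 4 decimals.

start: φ=44.154494°, λ=30.556968°, h=415.107 m
→ ECEF (a=6378388.000, f=1/297.0): X=3947431.3644, Y=2330504.5420, Z=4420791.6587
→ Helmert 7p (PV): X=3946916.5109, Y=2330772.0122, Z=4420396.2259
→ Helmert 7p (PV): X=3947446.1924, Y=2330990.0704, Z=4420878.2858
→ Helmert 7p (PV): X=3947545.5967, Y=2331195.4048, Z=4420686.1785
→ geod (Bowring, a=6378388.000): φ=44.15099460°, λ=30.56367732°, h=664.2357 m

φ=44.15099460°, λ=30.56367732°, h=664.2357 m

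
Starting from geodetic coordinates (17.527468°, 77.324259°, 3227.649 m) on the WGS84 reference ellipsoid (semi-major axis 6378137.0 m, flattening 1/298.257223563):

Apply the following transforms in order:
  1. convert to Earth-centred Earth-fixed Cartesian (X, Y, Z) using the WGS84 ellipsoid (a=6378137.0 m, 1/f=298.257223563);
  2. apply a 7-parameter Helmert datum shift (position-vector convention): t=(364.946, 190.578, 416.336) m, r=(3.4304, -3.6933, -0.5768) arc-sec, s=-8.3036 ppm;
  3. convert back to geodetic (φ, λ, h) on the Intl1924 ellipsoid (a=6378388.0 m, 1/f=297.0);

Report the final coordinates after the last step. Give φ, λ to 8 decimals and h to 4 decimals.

φ=17.53196436°, λ=77.32138943°, h=3311.2617 m

start: φ=17.527468°, λ=77.324259°, h=3227.649 m
→ ECEF (a=6378137.000, f=1/298.257223563): X=1335676.8766, Y=5938588.4977, Z=1909551.3667
→ Helmert 7p (PV): X=1336013.1468, Y=5938694.2714, Z=1910074.5266
→ geod (Bowring, a=6378388.000): φ=17.53196436°, λ=77.32138943°, h=3311.2617 m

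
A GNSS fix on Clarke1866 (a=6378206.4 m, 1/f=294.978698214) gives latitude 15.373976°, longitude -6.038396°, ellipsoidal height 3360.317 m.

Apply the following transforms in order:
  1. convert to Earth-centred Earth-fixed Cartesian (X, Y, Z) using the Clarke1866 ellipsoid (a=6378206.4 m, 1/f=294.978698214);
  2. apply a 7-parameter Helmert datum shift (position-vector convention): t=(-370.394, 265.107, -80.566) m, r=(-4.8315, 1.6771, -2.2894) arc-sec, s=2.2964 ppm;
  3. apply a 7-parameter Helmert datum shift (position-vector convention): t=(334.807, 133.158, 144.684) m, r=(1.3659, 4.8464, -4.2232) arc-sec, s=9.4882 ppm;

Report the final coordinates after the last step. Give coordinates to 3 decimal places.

start: φ=15.373976°, λ=-6.038396°, h=3360.317 m
→ ECEF (a=6378206.400, f=1/294.978698214): X=6120523.2540, Y=-647440.1053, Z=1680823.4493
→ Helmert 7p (PV): X=6120173.3955, Y=-647205.0476, Z=1680712.1437
→ Helmert 7p (PV): X=6120592.5109, Y=-647214.4700, Z=1680724.6877

X=6120592.511 m, Y=-647214.470 m, Z=1680724.688 m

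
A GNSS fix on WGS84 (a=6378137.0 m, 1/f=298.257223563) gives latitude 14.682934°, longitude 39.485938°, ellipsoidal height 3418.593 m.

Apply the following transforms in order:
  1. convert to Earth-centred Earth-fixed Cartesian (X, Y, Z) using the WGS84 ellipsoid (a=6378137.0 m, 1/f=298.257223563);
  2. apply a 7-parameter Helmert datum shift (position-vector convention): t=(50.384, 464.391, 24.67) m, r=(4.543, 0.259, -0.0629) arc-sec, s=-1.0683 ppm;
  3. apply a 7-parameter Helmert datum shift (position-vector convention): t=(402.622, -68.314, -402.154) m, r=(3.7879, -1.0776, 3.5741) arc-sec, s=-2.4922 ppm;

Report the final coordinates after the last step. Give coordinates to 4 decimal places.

X=4765708.8675 m, Y=3926682.5491 m, Z=1606848.9442 m

start: φ=14.682934°, λ=39.485938°, h=3418.593 m
→ ECEF (a=6378137.000, f=1/298.257223563): X=4765346.0505, Y=3926284.2423, Z=1607054.6505
→ Helmert 7p (PV): X=4765394.5589, Y=3926707.5902, Z=1607158.0966
→ Helmert 7p (PV): X=4765708.8675, Y=3926682.5491, Z=1606848.9442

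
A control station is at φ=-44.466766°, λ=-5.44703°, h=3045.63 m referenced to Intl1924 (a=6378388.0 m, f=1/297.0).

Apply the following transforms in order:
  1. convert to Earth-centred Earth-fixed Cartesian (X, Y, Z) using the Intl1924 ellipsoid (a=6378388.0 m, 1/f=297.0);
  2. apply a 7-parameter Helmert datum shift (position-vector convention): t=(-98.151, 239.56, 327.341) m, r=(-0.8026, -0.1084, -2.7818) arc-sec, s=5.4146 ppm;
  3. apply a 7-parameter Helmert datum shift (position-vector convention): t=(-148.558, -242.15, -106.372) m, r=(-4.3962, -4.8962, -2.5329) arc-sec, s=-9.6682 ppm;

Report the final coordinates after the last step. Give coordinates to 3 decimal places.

start: φ=-44.466766°, λ=-5.447030°, h=3045.630 m
→ ECEF (a=6378388.000, f=1/297.0): X=4541081.8517, Y=-433019.6667, Z=-4447466.1246
→ Helmert 7p (PV): X=4541004.7862, Y=-432861.0009, Z=-4447158.7934
→ Helmert 7p (PV): X=4540912.5726, Y=-433249.5112, Z=-4447105.1529

X=4540912.573 m, Y=-433249.511 m, Z=-4447105.153 m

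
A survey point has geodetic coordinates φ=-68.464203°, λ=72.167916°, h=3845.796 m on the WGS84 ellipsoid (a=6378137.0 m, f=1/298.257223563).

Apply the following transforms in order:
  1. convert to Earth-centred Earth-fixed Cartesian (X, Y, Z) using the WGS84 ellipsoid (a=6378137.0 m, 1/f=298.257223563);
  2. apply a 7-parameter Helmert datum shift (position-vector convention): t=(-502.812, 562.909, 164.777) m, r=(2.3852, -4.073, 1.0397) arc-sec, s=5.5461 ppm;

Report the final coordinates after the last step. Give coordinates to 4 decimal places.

start: φ=-68.464203°, λ=72.167916°, h=3845.796 m
→ ECEF (a=6378137.000, f=1/298.257223563): X=719491.1218, Y=2236648.6085, Z=-5913871.5235
→ Helmert 7p (PV): X=719097.8047, Y=2237295.9359, Z=-5913699.4737

X=719097.8047 m, Y=2237295.9359 m, Z=-5913699.4737 m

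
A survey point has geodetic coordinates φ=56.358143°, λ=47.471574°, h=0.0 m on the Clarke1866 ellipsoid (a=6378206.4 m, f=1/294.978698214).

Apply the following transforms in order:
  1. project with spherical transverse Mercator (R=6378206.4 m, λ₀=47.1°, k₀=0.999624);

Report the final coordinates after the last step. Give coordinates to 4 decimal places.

start: φ=56.358143°, λ=47.471574°, h=0.000 m
→ tm (R=6378206.4, λ₀=47.1°): E=22906.9057, N=6271530.9236

E=22906.9057 m, N=6271530.9236 m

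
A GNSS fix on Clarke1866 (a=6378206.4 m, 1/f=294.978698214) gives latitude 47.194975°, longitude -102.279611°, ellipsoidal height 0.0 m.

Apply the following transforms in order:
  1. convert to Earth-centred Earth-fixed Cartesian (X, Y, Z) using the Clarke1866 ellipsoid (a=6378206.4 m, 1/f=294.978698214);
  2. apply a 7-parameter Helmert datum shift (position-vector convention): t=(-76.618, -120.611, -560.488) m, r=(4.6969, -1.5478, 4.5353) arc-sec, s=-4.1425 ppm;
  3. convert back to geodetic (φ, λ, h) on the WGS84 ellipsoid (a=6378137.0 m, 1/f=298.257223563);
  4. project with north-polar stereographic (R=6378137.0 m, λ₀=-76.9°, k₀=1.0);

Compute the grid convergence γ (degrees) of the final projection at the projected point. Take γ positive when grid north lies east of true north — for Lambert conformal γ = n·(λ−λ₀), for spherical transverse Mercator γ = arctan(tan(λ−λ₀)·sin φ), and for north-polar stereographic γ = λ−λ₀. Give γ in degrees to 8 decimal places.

-25.37915358

start: φ=47.194975°, λ=-102.279611°, h=0.000 m
→ ECEF (a=6378206.400, f=1/294.978698214): X=-923456.3531, Y=-4242606.2408, Z=4656316.5959
→ Helmert 7p (PV): X=-923470.8013, Y=-4242835.6110, Z=4655633.2807
→ geod (Bowring, a=6378137.000): φ=47.18716445°, λ=-102.27915358°, h=-405.3510 m
→ into stereo (λ₀=-76.9°): φ=47.18716445°, λ−λ₀=-25.37915358°
convergence γ = -25.37915358°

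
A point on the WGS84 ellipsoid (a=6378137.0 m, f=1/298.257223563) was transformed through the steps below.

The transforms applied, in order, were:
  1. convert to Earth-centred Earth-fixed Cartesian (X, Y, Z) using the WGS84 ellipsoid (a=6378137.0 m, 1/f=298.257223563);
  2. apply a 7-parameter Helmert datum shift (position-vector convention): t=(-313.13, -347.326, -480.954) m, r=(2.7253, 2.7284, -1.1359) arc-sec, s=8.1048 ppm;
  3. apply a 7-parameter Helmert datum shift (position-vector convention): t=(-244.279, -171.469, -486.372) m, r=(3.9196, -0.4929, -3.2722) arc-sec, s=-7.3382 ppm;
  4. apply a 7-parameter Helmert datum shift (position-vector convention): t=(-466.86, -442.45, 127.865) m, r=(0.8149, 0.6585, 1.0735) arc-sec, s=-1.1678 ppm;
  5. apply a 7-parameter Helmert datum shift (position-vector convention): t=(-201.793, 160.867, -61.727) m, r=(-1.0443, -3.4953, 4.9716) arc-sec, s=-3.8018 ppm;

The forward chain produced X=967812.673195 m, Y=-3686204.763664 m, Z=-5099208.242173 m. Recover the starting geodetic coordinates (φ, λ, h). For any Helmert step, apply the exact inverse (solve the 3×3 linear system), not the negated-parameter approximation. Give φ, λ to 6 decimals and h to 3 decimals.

φ=-53.406795°, λ=-75.269413°, h=692.770 m

start: X=967812.6732, Y=-3686204.7637, Z=-5099208.2422 m
→ Helmert⁻¹: X=967842.8842, Y=-3686377.1567, Z=-5099200.9657
→ Helmert⁻¹: X=968307.9710, Y=-3685964.1967, Z=-5099317.1321
→ Helmert⁻¹: X=968605.6466, Y=-3685901.3003, Z=-5098800.4490
→ Helmert⁻¹: X=968998.6577, Y=-3685586.1284, Z=-5098216.6606
→ geod (Bowring, a=6378137.000): φ=-53.40679500°, λ=-75.26941300°, h=692.7700 m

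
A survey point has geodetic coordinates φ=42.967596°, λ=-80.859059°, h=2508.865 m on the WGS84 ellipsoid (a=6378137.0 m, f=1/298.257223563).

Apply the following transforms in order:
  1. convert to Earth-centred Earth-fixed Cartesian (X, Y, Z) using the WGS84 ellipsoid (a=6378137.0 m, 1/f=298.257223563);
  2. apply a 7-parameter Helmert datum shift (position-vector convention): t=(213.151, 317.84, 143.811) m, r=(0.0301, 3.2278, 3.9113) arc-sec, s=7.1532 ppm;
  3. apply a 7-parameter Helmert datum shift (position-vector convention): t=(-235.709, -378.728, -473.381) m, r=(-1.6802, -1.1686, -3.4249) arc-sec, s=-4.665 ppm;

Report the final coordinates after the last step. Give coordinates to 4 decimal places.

X=742918.1958 m, Y=-4616893.7447 m, Z=4326289.0255 m

start: φ=42.967596°, λ=-80.859059°, h=2508.865 m
→ ECEF (a=6378137.000, f=1/298.257223563): X=742884.8208, Y=-4616857.7268, Z=4326578.3135
→ Helmert 7p (PV): X=743258.5400, Y=-4616559.4564, Z=4326740.7743
→ Helmert 7p (PV): X=742918.1958, Y=-4616893.7447, Z=4326289.0255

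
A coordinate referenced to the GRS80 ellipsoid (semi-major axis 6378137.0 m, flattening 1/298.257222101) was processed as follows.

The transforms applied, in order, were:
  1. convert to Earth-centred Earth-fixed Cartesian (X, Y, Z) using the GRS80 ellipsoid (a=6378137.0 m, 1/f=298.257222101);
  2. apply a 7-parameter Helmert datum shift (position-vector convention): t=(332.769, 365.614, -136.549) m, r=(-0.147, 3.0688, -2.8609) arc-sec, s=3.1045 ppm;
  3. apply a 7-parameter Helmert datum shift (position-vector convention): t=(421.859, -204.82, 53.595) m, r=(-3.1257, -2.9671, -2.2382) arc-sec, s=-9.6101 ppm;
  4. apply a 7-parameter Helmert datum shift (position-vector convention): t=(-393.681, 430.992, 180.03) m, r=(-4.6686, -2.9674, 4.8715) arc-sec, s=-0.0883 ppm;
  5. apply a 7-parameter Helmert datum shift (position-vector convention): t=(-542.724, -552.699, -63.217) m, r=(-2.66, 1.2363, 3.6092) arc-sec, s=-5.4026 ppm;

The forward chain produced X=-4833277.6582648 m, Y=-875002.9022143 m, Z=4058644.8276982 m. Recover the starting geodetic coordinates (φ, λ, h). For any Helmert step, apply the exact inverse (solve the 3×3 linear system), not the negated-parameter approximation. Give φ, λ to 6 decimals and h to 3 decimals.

start: X=-4833277.6583, Y=-875002.9022, Z=4058644.8277 m
→ Helmert⁻¹: X=-4832800.6711, Y=-874422.7047, Z=4058689.7292
→ Helmert⁻¹: X=-4832369.6904, Y=-874831.5060, Z=4058559.7768
→ Helmert⁻¹: X=-4832770.1188, Y=-874749.0356, Z=4058601.4480
→ Helmert⁻¹: X=-4833136.1292, Y=-875181.8610, Z=4058652.8658
→ geod (Bowring, a=6378137.000): φ=39.75654400°, λ=-169.73612800°, h=2207.0380 m

φ=39.756544°, λ=-169.736128°, h=2207.038 m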